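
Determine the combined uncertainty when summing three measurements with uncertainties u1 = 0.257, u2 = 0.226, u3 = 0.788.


For a sum of independent quantities, uc = sqrt(u1^2 + u2^2 + u3^2).
uc = sqrt(0.257^2 + 0.226^2 + 0.788^2)
uc = sqrt(0.066049 + 0.051076 + 0.620944)
uc = 0.8591

0.8591


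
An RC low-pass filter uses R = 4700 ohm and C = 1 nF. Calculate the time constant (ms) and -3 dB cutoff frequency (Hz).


Time constant: tau = R * C.
tau = 4700 * 1.00e-09 = 4.7e-06 s
tau = 0.0047 ms
Cutoff frequency: fc = 1 / (2*pi*R*C).
fc = 1 / (2*pi*4.7e-06) = 33862.75 Hz

tau = 0.0047 ms, fc = 33862.75 Hz


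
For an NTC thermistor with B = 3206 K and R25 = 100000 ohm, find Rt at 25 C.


NTC thermistor equation: Rt = R25 * exp(B * (1/T - 1/T25)).
T in Kelvin: 298.15 K, T25 = 298.15 K
1/T - 1/T25 = 1/298.15 - 1/298.15 = 0.0
B * (1/T - 1/T25) = 3206 * 0.0 = 0.0
Rt = 100000 * exp(0.0) = 100000.0 ohm

100000.0 ohm


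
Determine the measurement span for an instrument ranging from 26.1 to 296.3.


Span = upper range - lower range.
Span = 296.3 - (26.1)
Span = 270.2

270.2


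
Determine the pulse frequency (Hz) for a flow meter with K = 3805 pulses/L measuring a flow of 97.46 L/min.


Frequency = K * Q / 60 (converting L/min to L/s).
f = 3805 * 97.46 / 60
f = 370835.3 / 60
f = 6180.59 Hz

6180.59 Hz


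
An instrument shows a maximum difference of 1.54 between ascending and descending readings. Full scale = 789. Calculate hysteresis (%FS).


Hysteresis = (max difference / full scale) * 100%.
H = (1.54 / 789) * 100
H = 0.195 %FS

0.195 %FS


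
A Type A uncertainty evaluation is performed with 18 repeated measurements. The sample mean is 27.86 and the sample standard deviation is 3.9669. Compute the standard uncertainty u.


The standard uncertainty for Type A evaluation is u = s / sqrt(n).
u = 3.9669 / sqrt(18)
u = 3.9669 / 4.2426
u = 0.935

0.935


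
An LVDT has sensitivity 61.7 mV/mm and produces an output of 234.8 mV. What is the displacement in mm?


Displacement = Vout / sensitivity.
d = 234.8 / 61.7
d = 3.806 mm

3.806 mm


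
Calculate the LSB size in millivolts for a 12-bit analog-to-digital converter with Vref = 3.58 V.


The resolution (LSB) of an ADC is Vref / 2^n.
LSB = 3.58 / 2^12
LSB = 3.58 / 4096
LSB = 0.00087402 V = 0.87402344 mV

0.87402344 mV


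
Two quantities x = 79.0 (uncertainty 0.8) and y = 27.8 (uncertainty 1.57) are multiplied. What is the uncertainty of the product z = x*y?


For a product z = x*y, the relative uncertainty is:
uz/z = sqrt((ux/x)^2 + (uy/y)^2)
Relative uncertainties: ux/x = 0.8/79.0 = 0.010127
uy/y = 1.57/27.8 = 0.056475
z = 79.0 * 27.8 = 2196.2
uz = 2196.2 * sqrt(0.010127^2 + 0.056475^2) = 126.008

126.008


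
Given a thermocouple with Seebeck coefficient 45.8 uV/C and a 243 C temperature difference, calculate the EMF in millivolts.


The thermocouple output V = sensitivity * dT.
V = 45.8 uV/C * 243 C
V = 11129.4 uV
V = 11.129 mV

11.129 mV


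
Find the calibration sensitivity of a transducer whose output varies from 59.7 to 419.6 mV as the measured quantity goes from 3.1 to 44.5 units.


Sensitivity = (y2 - y1) / (x2 - x1).
S = (419.6 - 59.7) / (44.5 - 3.1)
S = 359.9 / 41.4
S = 8.6932 mV/unit

8.6932 mV/unit


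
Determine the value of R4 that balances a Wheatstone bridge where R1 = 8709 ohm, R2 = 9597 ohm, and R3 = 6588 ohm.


At balance: R1*R4 = R2*R3, so R4 = R2*R3/R1.
R4 = 9597 * 6588 / 8709
R4 = 63225036 / 8709
R4 = 7259.74 ohm

7259.74 ohm


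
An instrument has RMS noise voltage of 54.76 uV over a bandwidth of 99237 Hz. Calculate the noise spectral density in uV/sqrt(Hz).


Noise spectral density = Vrms / sqrt(BW).
NSD = 54.76 / sqrt(99237)
NSD = 54.76 / 315.019
NSD = 0.1738 uV/sqrt(Hz)

0.1738 uV/sqrt(Hz)


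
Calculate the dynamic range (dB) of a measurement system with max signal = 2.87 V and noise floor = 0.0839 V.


Dynamic range = 20 * log10(Vmax / Vnoise).
DR = 20 * log10(2.87 / 0.0839)
DR = 20 * log10(34.21)
DR = 30.68 dB

30.68 dB


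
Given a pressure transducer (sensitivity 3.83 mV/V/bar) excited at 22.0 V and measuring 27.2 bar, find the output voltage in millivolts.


Output = sensitivity * Vex * P.
Vout = 3.83 * 22.0 * 27.2
Vout = 84.26 * 27.2
Vout = 2291.87 mV

2291.87 mV


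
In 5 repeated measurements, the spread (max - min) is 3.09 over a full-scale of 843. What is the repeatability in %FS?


Repeatability = (spread / full scale) * 100%.
R = (3.09 / 843) * 100
R = 0.367 %FS

0.367 %FS


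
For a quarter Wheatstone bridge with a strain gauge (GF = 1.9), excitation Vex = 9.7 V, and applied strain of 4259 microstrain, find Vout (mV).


Quarter bridge output: Vout = (GF * epsilon * Vex) / 4.
Vout = (1.9 * 4259e-6 * 9.7) / 4
Vout = 0.07849337 / 4 V
Vout = 0.01962334 V = 19.6233 mV

19.6233 mV


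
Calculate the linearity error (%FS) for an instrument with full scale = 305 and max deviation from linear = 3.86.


Linearity error = (max deviation / full scale) * 100%.
Linearity = (3.86 / 305) * 100
Linearity = 1.266 %FS

1.266 %FS


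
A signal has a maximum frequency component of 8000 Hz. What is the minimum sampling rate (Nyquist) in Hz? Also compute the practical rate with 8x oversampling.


By Nyquist theorem, fs_min = 2 * fmax.
fs_min = 2 * 8000 = 16000 Hz
Practical rate = 8 * fs_min = 8 * 16000 = 128000 Hz

fs_min = 16000 Hz, fs_practical = 128000 Hz


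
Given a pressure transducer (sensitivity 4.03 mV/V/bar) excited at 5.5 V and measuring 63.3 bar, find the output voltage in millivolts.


Output = sensitivity * Vex * P.
Vout = 4.03 * 5.5 * 63.3
Vout = 22.165 * 63.3
Vout = 1403.04 mV

1403.04 mV


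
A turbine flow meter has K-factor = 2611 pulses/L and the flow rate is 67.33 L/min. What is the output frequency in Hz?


Frequency = K * Q / 60 (converting L/min to L/s).
f = 2611 * 67.33 / 60
f = 175798.63 / 60
f = 2929.98 Hz

2929.98 Hz


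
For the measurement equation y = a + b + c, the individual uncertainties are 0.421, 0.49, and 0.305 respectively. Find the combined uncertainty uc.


For a sum of independent quantities, uc = sqrt(u1^2 + u2^2 + u3^2).
uc = sqrt(0.421^2 + 0.49^2 + 0.305^2)
uc = sqrt(0.177241 + 0.2401 + 0.093025)
uc = 0.7144

0.7144


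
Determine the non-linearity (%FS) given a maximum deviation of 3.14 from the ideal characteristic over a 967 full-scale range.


Linearity error = (max deviation / full scale) * 100%.
Linearity = (3.14 / 967) * 100
Linearity = 0.325 %FS

0.325 %FS


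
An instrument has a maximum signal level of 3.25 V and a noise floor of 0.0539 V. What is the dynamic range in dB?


Dynamic range = 20 * log10(Vmax / Vnoise).
DR = 20 * log10(3.25 / 0.0539)
DR = 20 * log10(60.3)
DR = 35.61 dB

35.61 dB


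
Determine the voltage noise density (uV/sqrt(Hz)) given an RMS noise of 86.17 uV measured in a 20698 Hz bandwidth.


Noise spectral density = Vrms / sqrt(BW).
NSD = 86.17 / sqrt(20698)
NSD = 86.17 / 143.868
NSD = 0.599 uV/sqrt(Hz)

0.599 uV/sqrt(Hz)


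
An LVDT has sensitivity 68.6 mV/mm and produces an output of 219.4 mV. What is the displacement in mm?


Displacement = Vout / sensitivity.
d = 219.4 / 68.6
d = 3.198 mm

3.198 mm


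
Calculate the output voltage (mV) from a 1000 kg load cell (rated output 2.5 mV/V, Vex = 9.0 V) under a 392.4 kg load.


Vout = rated_output * Vex * (load / capacity).
Vout = 2.5 * 9.0 * (392.4 / 1000)
Vout = 2.5 * 9.0 * 0.3924
Vout = 8.829 mV

8.829 mV


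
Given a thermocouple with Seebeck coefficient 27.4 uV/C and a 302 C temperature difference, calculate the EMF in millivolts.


The thermocouple output V = sensitivity * dT.
V = 27.4 uV/C * 302 C
V = 8274.8 uV
V = 8.275 mV

8.275 mV


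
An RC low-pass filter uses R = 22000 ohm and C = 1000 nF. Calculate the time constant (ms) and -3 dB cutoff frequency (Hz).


Time constant: tau = R * C.
tau = 22000 * 1.00e-06 = 0.022 s
tau = 22.0 ms
Cutoff frequency: fc = 1 / (2*pi*R*C).
fc = 1 / (2*pi*0.022) = 7.23 Hz

tau = 22.0 ms, fc = 7.23 Hz


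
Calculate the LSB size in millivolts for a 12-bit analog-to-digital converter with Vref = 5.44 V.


The resolution (LSB) of an ADC is Vref / 2^n.
LSB = 5.44 / 2^12
LSB = 5.44 / 4096
LSB = 0.00132813 V = 1.328125 mV

1.328125 mV


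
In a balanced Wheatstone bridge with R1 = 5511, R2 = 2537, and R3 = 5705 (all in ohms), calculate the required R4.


At balance: R1*R4 = R2*R3, so R4 = R2*R3/R1.
R4 = 2537 * 5705 / 5511
R4 = 14473585 / 5511
R4 = 2626.31 ohm

2626.31 ohm


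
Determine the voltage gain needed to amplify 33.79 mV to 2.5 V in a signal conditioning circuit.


Gain = Vout / Vin (converting to same units).
G = 2.5 V / 33.79 mV
G = 2500.0 mV / 33.79 mV
G = 73.99

73.99


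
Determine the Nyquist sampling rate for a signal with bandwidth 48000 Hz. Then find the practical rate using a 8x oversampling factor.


By Nyquist theorem, fs_min = 2 * fmax.
fs_min = 2 * 48000 = 96000 Hz
Practical rate = 8 * fs_min = 8 * 96000 = 768000 Hz

fs_min = 96000 Hz, fs_practical = 768000 Hz


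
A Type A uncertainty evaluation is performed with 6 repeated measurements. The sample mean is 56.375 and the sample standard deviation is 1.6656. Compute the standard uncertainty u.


The standard uncertainty for Type A evaluation is u = s / sqrt(n).
u = 1.6656 / sqrt(6)
u = 1.6656 / 2.4495
u = 0.68

0.68


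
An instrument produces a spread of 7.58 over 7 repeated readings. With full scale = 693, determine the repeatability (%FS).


Repeatability = (spread / full scale) * 100%.
R = (7.58 / 693) * 100
R = 1.094 %FS

1.094 %FS


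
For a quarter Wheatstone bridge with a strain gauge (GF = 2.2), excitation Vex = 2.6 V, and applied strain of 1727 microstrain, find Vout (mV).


Quarter bridge output: Vout = (GF * epsilon * Vex) / 4.
Vout = (2.2 * 1727e-6 * 2.6) / 4
Vout = 0.00987844 / 4 V
Vout = 0.00246961 V = 2.4696 mV

2.4696 mV


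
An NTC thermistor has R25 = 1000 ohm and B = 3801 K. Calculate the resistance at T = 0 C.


NTC thermistor equation: Rt = R25 * exp(B * (1/T - 1/T25)).
T in Kelvin: 273.15 K, T25 = 298.15 K
1/T - 1/T25 = 1/273.15 - 1/298.15 = 0.00030698
B * (1/T - 1/T25) = 3801 * 0.00030698 = 1.1668
Rt = 1000 * exp(1.1668) = 3211.7 ohm

3211.7 ohm


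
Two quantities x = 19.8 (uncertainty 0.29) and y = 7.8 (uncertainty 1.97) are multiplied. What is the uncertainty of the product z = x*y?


For a product z = x*y, the relative uncertainty is:
uz/z = sqrt((ux/x)^2 + (uy/y)^2)
Relative uncertainties: ux/x = 0.29/19.8 = 0.014646
uy/y = 1.97/7.8 = 0.252564
z = 19.8 * 7.8 = 154.4
uz = 154.4 * sqrt(0.014646^2 + 0.252564^2) = 39.072

39.072


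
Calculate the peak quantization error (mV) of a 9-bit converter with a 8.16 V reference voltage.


The maximum quantization error is +/- LSB/2.
LSB = Vref / 2^n = 8.16 / 512 = 0.0159375 V
Max error = LSB / 2 = 0.0159375 / 2 = 0.00796875 V
Max error = 7.9688 mV

7.9688 mV


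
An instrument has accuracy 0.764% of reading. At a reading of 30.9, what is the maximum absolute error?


Absolute error = (accuracy% / 100) * reading.
Error = (0.764 / 100) * 30.9
Error = 0.00764 * 30.9
Error = 0.2361

0.2361


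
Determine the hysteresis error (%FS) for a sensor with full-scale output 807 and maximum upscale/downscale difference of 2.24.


Hysteresis = (max difference / full scale) * 100%.
H = (2.24 / 807) * 100
H = 0.278 %FS

0.278 %FS


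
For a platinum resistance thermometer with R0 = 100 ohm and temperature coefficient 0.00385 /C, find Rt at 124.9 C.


The RTD equation: Rt = R0 * (1 + alpha * T).
Rt = 100 * (1 + 0.00385 * 124.9)
Rt = 100 * (1 + 0.480865)
Rt = 100 * 1.480865
Rt = 148.087 ohm

148.087 ohm


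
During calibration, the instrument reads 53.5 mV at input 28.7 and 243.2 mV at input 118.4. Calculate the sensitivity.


Sensitivity = (y2 - y1) / (x2 - x1).
S = (243.2 - 53.5) / (118.4 - 28.7)
S = 189.7 / 89.7
S = 2.1148 mV/unit

2.1148 mV/unit


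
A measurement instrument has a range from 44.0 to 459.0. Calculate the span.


Span = upper range - lower range.
Span = 459.0 - (44.0)
Span = 415.0

415.0


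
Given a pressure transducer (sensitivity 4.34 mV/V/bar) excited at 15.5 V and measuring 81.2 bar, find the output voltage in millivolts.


Output = sensitivity * Vex * P.
Vout = 4.34 * 15.5 * 81.2
Vout = 67.27 * 81.2
Vout = 5462.32 mV

5462.32 mV


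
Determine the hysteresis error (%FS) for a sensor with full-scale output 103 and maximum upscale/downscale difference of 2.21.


Hysteresis = (max difference / full scale) * 100%.
H = (2.21 / 103) * 100
H = 2.146 %FS

2.146 %FS


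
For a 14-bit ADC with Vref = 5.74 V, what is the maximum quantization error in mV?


The maximum quantization error is +/- LSB/2.
LSB = Vref / 2^n = 5.74 / 16384 = 0.00035034 V
Max error = LSB / 2 = 0.00035034 / 2 = 0.00017517 V
Max error = 0.1752 mV

0.1752 mV


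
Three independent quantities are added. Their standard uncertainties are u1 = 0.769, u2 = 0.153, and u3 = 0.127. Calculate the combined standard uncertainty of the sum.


For a sum of independent quantities, uc = sqrt(u1^2 + u2^2 + u3^2).
uc = sqrt(0.769^2 + 0.153^2 + 0.127^2)
uc = sqrt(0.591361 + 0.023409 + 0.016129)
uc = 0.7943

0.7943


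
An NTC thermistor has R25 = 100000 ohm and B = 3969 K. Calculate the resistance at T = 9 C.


NTC thermistor equation: Rt = R25 * exp(B * (1/T - 1/T25)).
T in Kelvin: 282.15 K, T25 = 298.15 K
1/T - 1/T25 = 1/282.15 - 1/298.15 = 0.0001902
B * (1/T - 1/T25) = 3969 * 0.0001902 = 0.7549
Rt = 100000 * exp(0.7549) = 212738.7 ohm

212738.7 ohm


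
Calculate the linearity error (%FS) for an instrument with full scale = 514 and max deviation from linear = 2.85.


Linearity error = (max deviation / full scale) * 100%.
Linearity = (2.85 / 514) * 100
Linearity = 0.554 %FS

0.554 %FS


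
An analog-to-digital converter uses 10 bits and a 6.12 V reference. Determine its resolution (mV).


The resolution (LSB) of an ADC is Vref / 2^n.
LSB = 6.12 / 2^10
LSB = 6.12 / 1024
LSB = 0.00597656 V = 5.9765625 mV

5.9765625 mV


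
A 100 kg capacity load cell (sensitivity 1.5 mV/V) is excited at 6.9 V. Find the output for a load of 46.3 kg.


Vout = rated_output * Vex * (load / capacity).
Vout = 1.5 * 6.9 * (46.3 / 100)
Vout = 1.5 * 6.9 * 0.463
Vout = 4.792 mV

4.792 mV


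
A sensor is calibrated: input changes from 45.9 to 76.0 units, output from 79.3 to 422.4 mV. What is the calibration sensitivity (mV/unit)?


Sensitivity = (y2 - y1) / (x2 - x1).
S = (422.4 - 79.3) / (76.0 - 45.9)
S = 343.1 / 30.1
S = 11.3987 mV/unit

11.3987 mV/unit


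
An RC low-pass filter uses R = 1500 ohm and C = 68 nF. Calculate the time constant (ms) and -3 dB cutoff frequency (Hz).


Time constant: tau = R * C.
tau = 1500 * 6.80e-08 = 0.000102 s
tau = 0.102 ms
Cutoff frequency: fc = 1 / (2*pi*R*C).
fc = 1 / (2*pi*0.000102) = 1560.34 Hz

tau = 0.102 ms, fc = 1560.34 Hz


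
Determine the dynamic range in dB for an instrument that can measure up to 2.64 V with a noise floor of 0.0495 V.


Dynamic range = 20 * log10(Vmax / Vnoise).
DR = 20 * log10(2.64 / 0.0495)
DR = 20 * log10(53.33)
DR = 34.54 dB

34.54 dB


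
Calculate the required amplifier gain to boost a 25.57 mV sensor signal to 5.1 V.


Gain = Vout / Vin (converting to same units).
G = 5.1 V / 25.57 mV
G = 5100.0 mV / 25.57 mV
G = 199.45

199.45


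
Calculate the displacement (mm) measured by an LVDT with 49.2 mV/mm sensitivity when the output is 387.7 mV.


Displacement = Vout / sensitivity.
d = 387.7 / 49.2
d = 7.88 mm

7.88 mm


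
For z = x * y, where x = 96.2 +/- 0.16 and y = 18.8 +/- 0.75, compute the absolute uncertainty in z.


For a product z = x*y, the relative uncertainty is:
uz/z = sqrt((ux/x)^2 + (uy/y)^2)
Relative uncertainties: ux/x = 0.16/96.2 = 0.001663
uy/y = 0.75/18.8 = 0.039894
z = 96.2 * 18.8 = 1808.6
uz = 1808.6 * sqrt(0.001663^2 + 0.039894^2) = 72.213

72.213


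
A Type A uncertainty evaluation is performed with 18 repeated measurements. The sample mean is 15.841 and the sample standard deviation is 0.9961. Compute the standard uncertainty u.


The standard uncertainty for Type A evaluation is u = s / sqrt(n).
u = 0.9961 / sqrt(18)
u = 0.9961 / 4.2426
u = 0.2348

0.2348


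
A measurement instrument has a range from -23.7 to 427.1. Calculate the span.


Span = upper range - lower range.
Span = 427.1 - (-23.7)
Span = 450.8

450.8


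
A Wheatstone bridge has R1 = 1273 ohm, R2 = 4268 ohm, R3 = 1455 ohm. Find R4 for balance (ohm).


At balance: R1*R4 = R2*R3, so R4 = R2*R3/R1.
R4 = 4268 * 1455 / 1273
R4 = 6209940 / 1273
R4 = 4878.19 ohm

4878.19 ohm


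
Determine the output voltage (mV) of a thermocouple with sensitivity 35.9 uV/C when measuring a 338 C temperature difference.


The thermocouple output V = sensitivity * dT.
V = 35.9 uV/C * 338 C
V = 12134.2 uV
V = 12.134 mV

12.134 mV


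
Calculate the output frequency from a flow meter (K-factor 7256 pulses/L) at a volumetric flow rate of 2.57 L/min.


Frequency = K * Q / 60 (converting L/min to L/s).
f = 7256 * 2.57 / 60
f = 18647.92 / 60
f = 310.8 Hz

310.8 Hz


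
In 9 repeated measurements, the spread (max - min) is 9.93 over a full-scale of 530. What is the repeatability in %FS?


Repeatability = (spread / full scale) * 100%.
R = (9.93 / 530) * 100
R = 1.874 %FS

1.874 %FS


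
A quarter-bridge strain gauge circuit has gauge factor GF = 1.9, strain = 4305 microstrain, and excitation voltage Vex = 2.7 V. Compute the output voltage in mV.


Quarter bridge output: Vout = (GF * epsilon * Vex) / 4.
Vout = (1.9 * 4305e-6 * 2.7) / 4
Vout = 0.02208465 / 4 V
Vout = 0.00552116 V = 5.5212 mV

5.5212 mV


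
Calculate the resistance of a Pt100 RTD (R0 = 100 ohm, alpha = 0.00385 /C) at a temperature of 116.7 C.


The RTD equation: Rt = R0 * (1 + alpha * T).
Rt = 100 * (1 + 0.00385 * 116.7)
Rt = 100 * (1 + 0.449295)
Rt = 100 * 1.449295
Rt = 144.929 ohm

144.929 ohm


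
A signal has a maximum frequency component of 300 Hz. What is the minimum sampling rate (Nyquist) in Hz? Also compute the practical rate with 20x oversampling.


By Nyquist theorem, fs_min = 2 * fmax.
fs_min = 2 * 300 = 600 Hz
Practical rate = 20 * fs_min = 20 * 600 = 12000 Hz

fs_min = 600 Hz, fs_practical = 12000 Hz


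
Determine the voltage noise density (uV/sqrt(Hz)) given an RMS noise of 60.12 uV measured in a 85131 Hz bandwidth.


Noise spectral density = Vrms / sqrt(BW).
NSD = 60.12 / sqrt(85131)
NSD = 60.12 / 291.7722
NSD = 0.2061 uV/sqrt(Hz)

0.2061 uV/sqrt(Hz)


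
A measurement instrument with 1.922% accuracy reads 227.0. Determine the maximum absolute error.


Absolute error = (accuracy% / 100) * reading.
Error = (1.922 / 100) * 227.0
Error = 0.01922 * 227.0
Error = 4.3629

4.3629


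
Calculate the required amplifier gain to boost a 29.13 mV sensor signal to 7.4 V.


Gain = Vout / Vin (converting to same units).
G = 7.4 V / 29.13 mV
G = 7400.0 mV / 29.13 mV
G = 254.03

254.03


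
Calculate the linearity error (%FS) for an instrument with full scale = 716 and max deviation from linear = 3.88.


Linearity error = (max deviation / full scale) * 100%.
Linearity = (3.88 / 716) * 100
Linearity = 0.542 %FS

0.542 %FS


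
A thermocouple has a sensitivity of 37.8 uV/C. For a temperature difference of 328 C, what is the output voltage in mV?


The thermocouple output V = sensitivity * dT.
V = 37.8 uV/C * 328 C
V = 12398.4 uV
V = 12.398 mV

12.398 mV


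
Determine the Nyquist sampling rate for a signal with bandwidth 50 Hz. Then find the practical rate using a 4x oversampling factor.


By Nyquist theorem, fs_min = 2 * fmax.
fs_min = 2 * 50 = 100 Hz
Practical rate = 4 * fs_min = 4 * 100 = 400 Hz

fs_min = 100 Hz, fs_practical = 400 Hz


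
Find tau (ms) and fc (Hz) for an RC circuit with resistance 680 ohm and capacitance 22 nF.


Time constant: tau = R * C.
tau = 680 * 2.20e-08 = 1.496e-05 s
tau = 0.015 ms
Cutoff frequency: fc = 1 / (2*pi*R*C).
fc = 1 / (2*pi*1.496e-05) = 10638.7 Hz

tau = 0.015 ms, fc = 10638.7 Hz


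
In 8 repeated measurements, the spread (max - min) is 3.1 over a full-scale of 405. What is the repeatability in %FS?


Repeatability = (spread / full scale) * 100%.
R = (3.1 / 405) * 100
R = 0.765 %FS

0.765 %FS


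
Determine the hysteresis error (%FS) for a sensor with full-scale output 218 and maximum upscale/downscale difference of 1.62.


Hysteresis = (max difference / full scale) * 100%.
H = (1.62 / 218) * 100
H = 0.743 %FS

0.743 %FS


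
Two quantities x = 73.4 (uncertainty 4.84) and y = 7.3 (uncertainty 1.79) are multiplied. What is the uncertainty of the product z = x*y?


For a product z = x*y, the relative uncertainty is:
uz/z = sqrt((ux/x)^2 + (uy/y)^2)
Relative uncertainties: ux/x = 4.84/73.4 = 0.06594
uy/y = 1.79/7.3 = 0.245205
z = 73.4 * 7.3 = 535.8
uz = 535.8 * sqrt(0.06594^2 + 0.245205^2) = 136.054

136.054


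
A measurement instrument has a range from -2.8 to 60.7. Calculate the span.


Span = upper range - lower range.
Span = 60.7 - (-2.8)
Span = 63.5

63.5


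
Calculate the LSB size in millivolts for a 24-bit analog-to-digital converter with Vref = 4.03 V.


The resolution (LSB) of an ADC is Vref / 2^n.
LSB = 4.03 / 2^24
LSB = 4.03 / 16777216
LSB = 2.4e-07 V = 0.00024021 mV

0.00024021 mV


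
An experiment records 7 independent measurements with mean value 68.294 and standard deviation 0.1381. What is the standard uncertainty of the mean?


The standard uncertainty for Type A evaluation is u = s / sqrt(n).
u = 0.1381 / sqrt(7)
u = 0.1381 / 2.6458
u = 0.0522

0.0522


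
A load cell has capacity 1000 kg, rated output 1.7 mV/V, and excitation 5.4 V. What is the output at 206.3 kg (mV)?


Vout = rated_output * Vex * (load / capacity).
Vout = 1.7 * 5.4 * (206.3 / 1000)
Vout = 1.7 * 5.4 * 0.2063
Vout = 1.894 mV

1.894 mV


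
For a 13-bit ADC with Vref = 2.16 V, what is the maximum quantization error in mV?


The maximum quantization error is +/- LSB/2.
LSB = Vref / 2^n = 2.16 / 8192 = 0.00026367 V
Max error = LSB / 2 = 0.00026367 / 2 = 0.00013184 V
Max error = 0.1318 mV

0.1318 mV


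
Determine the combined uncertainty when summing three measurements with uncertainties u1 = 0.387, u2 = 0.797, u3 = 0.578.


For a sum of independent quantities, uc = sqrt(u1^2 + u2^2 + u3^2).
uc = sqrt(0.387^2 + 0.797^2 + 0.578^2)
uc = sqrt(0.149769 + 0.635209 + 0.334084)
uc = 1.0579

1.0579


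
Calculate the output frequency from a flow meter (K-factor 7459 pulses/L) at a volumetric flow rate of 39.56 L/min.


Frequency = K * Q / 60 (converting L/min to L/s).
f = 7459 * 39.56 / 60
f = 295078.04 / 60
f = 4917.97 Hz

4917.97 Hz


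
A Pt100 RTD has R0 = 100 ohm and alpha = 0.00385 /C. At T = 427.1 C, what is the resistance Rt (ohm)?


The RTD equation: Rt = R0 * (1 + alpha * T).
Rt = 100 * (1 + 0.00385 * 427.1)
Rt = 100 * (1 + 1.644335)
Rt = 100 * 2.644335
Rt = 264.433 ohm

264.433 ohm


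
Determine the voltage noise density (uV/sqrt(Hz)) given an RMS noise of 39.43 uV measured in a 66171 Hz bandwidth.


Noise spectral density = Vrms / sqrt(BW).
NSD = 39.43 / sqrt(66171)
NSD = 39.43 / 257.2372
NSD = 0.1533 uV/sqrt(Hz)

0.1533 uV/sqrt(Hz)


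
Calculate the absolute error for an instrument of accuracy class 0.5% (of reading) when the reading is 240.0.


Absolute error = (accuracy% / 100) * reading.
Error = (0.5 / 100) * 240.0
Error = 0.005 * 240.0
Error = 1.2

1.2


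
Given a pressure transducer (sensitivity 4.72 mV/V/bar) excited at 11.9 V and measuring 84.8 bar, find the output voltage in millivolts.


Output = sensitivity * Vex * P.
Vout = 4.72 * 11.9 * 84.8
Vout = 56.168 * 84.8
Vout = 4763.05 mV

4763.05 mV


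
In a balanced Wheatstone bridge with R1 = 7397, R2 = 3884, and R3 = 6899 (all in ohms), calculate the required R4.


At balance: R1*R4 = R2*R3, so R4 = R2*R3/R1.
R4 = 3884 * 6899 / 7397
R4 = 26795716 / 7397
R4 = 3622.51 ohm

3622.51 ohm


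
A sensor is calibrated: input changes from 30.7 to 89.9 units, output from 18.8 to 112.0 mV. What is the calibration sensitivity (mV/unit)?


Sensitivity = (y2 - y1) / (x2 - x1).
S = (112.0 - 18.8) / (89.9 - 30.7)
S = 93.2 / 59.2
S = 1.5743 mV/unit

1.5743 mV/unit


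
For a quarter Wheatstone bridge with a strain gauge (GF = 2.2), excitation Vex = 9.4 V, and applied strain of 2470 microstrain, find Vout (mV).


Quarter bridge output: Vout = (GF * epsilon * Vex) / 4.
Vout = (2.2 * 2470e-6 * 9.4) / 4
Vout = 0.0510796 / 4 V
Vout = 0.0127699 V = 12.7699 mV

12.7699 mV


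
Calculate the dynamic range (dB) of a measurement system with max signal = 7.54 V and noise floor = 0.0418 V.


Dynamic range = 20 * log10(Vmax / Vnoise).
DR = 20 * log10(7.54 / 0.0418)
DR = 20 * log10(180.38)
DR = 45.12 dB

45.12 dB


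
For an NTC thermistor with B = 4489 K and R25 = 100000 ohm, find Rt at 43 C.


NTC thermistor equation: Rt = R25 * exp(B * (1/T - 1/T25)).
T in Kelvin: 316.15 K, T25 = 298.15 K
1/T - 1/T25 = 1/316.15 - 1/298.15 = -0.00019096
B * (1/T - 1/T25) = 4489 * -0.00019096 = -0.8572
Rt = 100000 * exp(-0.8572) = 42433.9 ohm

42433.9 ohm


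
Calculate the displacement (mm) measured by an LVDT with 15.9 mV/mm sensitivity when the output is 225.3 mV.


Displacement = Vout / sensitivity.
d = 225.3 / 15.9
d = 14.17 mm

14.17 mm


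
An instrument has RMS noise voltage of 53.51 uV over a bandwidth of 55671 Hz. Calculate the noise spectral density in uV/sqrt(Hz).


Noise spectral density = Vrms / sqrt(BW).
NSD = 53.51 / sqrt(55671)
NSD = 53.51 / 235.947
NSD = 0.2268 uV/sqrt(Hz)

0.2268 uV/sqrt(Hz)


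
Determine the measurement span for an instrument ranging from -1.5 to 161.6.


Span = upper range - lower range.
Span = 161.6 - (-1.5)
Span = 163.1

163.1


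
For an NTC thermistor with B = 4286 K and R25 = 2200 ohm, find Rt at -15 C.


NTC thermistor equation: Rt = R25 * exp(B * (1/T - 1/T25)).
T in Kelvin: 258.15 K, T25 = 298.15 K
1/T - 1/T25 = 1/258.15 - 1/298.15 = 0.0005197
B * (1/T - 1/T25) = 4286 * 0.0005197 = 2.2274
Rt = 2200 * exp(2.2274) = 20407.3 ohm

20407.3 ohm


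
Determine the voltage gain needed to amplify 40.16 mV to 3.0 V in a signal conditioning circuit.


Gain = Vout / Vin (converting to same units).
G = 3.0 V / 40.16 mV
G = 3000.0 mV / 40.16 mV
G = 74.7

74.7


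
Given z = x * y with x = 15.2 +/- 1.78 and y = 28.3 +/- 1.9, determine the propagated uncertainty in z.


For a product z = x*y, the relative uncertainty is:
uz/z = sqrt((ux/x)^2 + (uy/y)^2)
Relative uncertainties: ux/x = 1.78/15.2 = 0.117105
uy/y = 1.9/28.3 = 0.067138
z = 15.2 * 28.3 = 430.2
uz = 430.2 * sqrt(0.117105^2 + 0.067138^2) = 58.065

58.065


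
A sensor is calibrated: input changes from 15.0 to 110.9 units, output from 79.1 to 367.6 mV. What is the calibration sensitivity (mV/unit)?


Sensitivity = (y2 - y1) / (x2 - x1).
S = (367.6 - 79.1) / (110.9 - 15.0)
S = 288.5 / 95.9
S = 3.0083 mV/unit

3.0083 mV/unit


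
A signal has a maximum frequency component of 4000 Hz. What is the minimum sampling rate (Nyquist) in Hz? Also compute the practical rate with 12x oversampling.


By Nyquist theorem, fs_min = 2 * fmax.
fs_min = 2 * 4000 = 8000 Hz
Practical rate = 12 * fs_min = 12 * 8000 = 96000 Hz

fs_min = 8000 Hz, fs_practical = 96000 Hz


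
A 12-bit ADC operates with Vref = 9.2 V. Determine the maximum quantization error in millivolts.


The maximum quantization error is +/- LSB/2.
LSB = Vref / 2^n = 9.2 / 4096 = 0.00224609 V
Max error = LSB / 2 = 0.00224609 / 2 = 0.00112305 V
Max error = 1.123 mV

1.123 mV


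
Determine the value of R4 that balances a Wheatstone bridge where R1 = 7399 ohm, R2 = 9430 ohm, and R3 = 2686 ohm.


At balance: R1*R4 = R2*R3, so R4 = R2*R3/R1.
R4 = 9430 * 2686 / 7399
R4 = 25328980 / 7399
R4 = 3423.3 ohm

3423.3 ohm


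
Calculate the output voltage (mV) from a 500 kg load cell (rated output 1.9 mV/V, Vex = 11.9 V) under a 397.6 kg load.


Vout = rated_output * Vex * (load / capacity).
Vout = 1.9 * 11.9 * (397.6 / 500)
Vout = 1.9 * 11.9 * 0.7952
Vout = 17.979 mV

17.979 mV


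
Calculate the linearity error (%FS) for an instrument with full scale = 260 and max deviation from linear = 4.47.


Linearity error = (max deviation / full scale) * 100%.
Linearity = (4.47 / 260) * 100
Linearity = 1.719 %FS

1.719 %FS


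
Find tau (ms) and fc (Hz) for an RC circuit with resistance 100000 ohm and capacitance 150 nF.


Time constant: tau = R * C.
tau = 100000 * 1.50e-07 = 0.015 s
tau = 15.0 ms
Cutoff frequency: fc = 1 / (2*pi*R*C).
fc = 1 / (2*pi*0.015) = 10.61 Hz

tau = 15.0 ms, fc = 10.61 Hz


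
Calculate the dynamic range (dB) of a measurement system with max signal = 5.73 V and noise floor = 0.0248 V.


Dynamic range = 20 * log10(Vmax / Vnoise).
DR = 20 * log10(5.73 / 0.0248)
DR = 20 * log10(231.05)
DR = 47.27 dB

47.27 dB


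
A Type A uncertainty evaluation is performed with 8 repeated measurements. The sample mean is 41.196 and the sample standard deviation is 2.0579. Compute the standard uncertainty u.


The standard uncertainty for Type A evaluation is u = s / sqrt(n).
u = 2.0579 / sqrt(8)
u = 2.0579 / 2.8284
u = 0.7276

0.7276


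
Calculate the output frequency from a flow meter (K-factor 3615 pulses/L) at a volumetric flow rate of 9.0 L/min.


Frequency = K * Q / 60 (converting L/min to L/s).
f = 3615 * 9.0 / 60
f = 32535.0 / 60
f = 542.25 Hz

542.25 Hz


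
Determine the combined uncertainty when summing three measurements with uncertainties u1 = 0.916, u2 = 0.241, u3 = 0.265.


For a sum of independent quantities, uc = sqrt(u1^2 + u2^2 + u3^2).
uc = sqrt(0.916^2 + 0.241^2 + 0.265^2)
uc = sqrt(0.839056 + 0.058081 + 0.070225)
uc = 0.9835

0.9835


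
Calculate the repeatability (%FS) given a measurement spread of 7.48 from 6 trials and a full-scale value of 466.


Repeatability = (spread / full scale) * 100%.
R = (7.48 / 466) * 100
R = 1.605 %FS

1.605 %FS


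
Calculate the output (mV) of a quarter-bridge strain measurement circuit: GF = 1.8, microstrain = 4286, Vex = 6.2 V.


Quarter bridge output: Vout = (GF * epsilon * Vex) / 4.
Vout = (1.8 * 4286e-6 * 6.2) / 4
Vout = 0.04783176 / 4 V
Vout = 0.01195794 V = 11.9579 mV

11.9579 mV


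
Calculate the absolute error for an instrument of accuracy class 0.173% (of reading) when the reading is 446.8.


Absolute error = (accuracy% / 100) * reading.
Error = (0.173 / 100) * 446.8
Error = 0.00173 * 446.8
Error = 0.773

0.773


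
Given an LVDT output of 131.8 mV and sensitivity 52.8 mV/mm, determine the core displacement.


Displacement = Vout / sensitivity.
d = 131.8 / 52.8
d = 2.496 mm

2.496 mm


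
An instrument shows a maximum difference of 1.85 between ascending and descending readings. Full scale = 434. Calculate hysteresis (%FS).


Hysteresis = (max difference / full scale) * 100%.
H = (1.85 / 434) * 100
H = 0.426 %FS

0.426 %FS


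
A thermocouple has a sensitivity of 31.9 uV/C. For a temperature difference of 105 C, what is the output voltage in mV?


The thermocouple output V = sensitivity * dT.
V = 31.9 uV/C * 105 C
V = 3349.5 uV
V = 3.349 mV

3.349 mV


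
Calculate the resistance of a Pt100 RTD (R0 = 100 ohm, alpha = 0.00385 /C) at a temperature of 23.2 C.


The RTD equation: Rt = R0 * (1 + alpha * T).
Rt = 100 * (1 + 0.00385 * 23.2)
Rt = 100 * (1 + 0.08932)
Rt = 100 * 1.08932
Rt = 108.932 ohm

108.932 ohm


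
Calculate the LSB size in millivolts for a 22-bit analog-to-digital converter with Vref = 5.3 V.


The resolution (LSB) of an ADC is Vref / 2^n.
LSB = 5.3 / 2^22
LSB = 5.3 / 4194304
LSB = 1.26e-06 V = 0.00126362 mV

0.00126362 mV


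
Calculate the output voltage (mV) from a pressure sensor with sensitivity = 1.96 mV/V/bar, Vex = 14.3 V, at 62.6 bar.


Output = sensitivity * Vex * P.
Vout = 1.96 * 14.3 * 62.6
Vout = 28.028 * 62.6
Vout = 1754.55 mV

1754.55 mV


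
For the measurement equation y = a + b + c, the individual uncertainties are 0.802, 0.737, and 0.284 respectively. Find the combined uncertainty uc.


For a sum of independent quantities, uc = sqrt(u1^2 + u2^2 + u3^2).
uc = sqrt(0.802^2 + 0.737^2 + 0.284^2)
uc = sqrt(0.643204 + 0.543169 + 0.080656)
uc = 1.1256

1.1256


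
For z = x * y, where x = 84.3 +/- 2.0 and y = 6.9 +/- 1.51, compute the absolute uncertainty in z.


For a product z = x*y, the relative uncertainty is:
uz/z = sqrt((ux/x)^2 + (uy/y)^2)
Relative uncertainties: ux/x = 2.0/84.3 = 0.023725
uy/y = 1.51/6.9 = 0.218841
z = 84.3 * 6.9 = 581.7
uz = 581.7 * sqrt(0.023725^2 + 0.218841^2) = 128.039

128.039


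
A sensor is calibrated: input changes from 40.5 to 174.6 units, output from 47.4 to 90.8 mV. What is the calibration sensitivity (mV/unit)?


Sensitivity = (y2 - y1) / (x2 - x1).
S = (90.8 - 47.4) / (174.6 - 40.5)
S = 43.4 / 134.1
S = 0.3236 mV/unit

0.3236 mV/unit


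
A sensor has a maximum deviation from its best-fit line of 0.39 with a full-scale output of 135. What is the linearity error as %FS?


Linearity error = (max deviation / full scale) * 100%.
Linearity = (0.39 / 135) * 100
Linearity = 0.289 %FS

0.289 %FS


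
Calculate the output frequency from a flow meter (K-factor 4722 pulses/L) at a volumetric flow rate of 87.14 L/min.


Frequency = K * Q / 60 (converting L/min to L/s).
f = 4722 * 87.14 / 60
f = 411475.08 / 60
f = 6857.92 Hz

6857.92 Hz


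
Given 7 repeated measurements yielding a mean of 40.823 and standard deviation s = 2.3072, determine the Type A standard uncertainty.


The standard uncertainty for Type A evaluation is u = s / sqrt(n).
u = 2.3072 / sqrt(7)
u = 2.3072 / 2.6458
u = 0.872

0.872


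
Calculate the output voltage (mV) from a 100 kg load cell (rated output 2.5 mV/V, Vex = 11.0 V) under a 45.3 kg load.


Vout = rated_output * Vex * (load / capacity).
Vout = 2.5 * 11.0 * (45.3 / 100)
Vout = 2.5 * 11.0 * 0.453
Vout = 12.457 mV

12.457 mV


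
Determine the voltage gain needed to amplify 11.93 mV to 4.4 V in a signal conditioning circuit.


Gain = Vout / Vin (converting to same units).
G = 4.4 V / 11.93 mV
G = 4400.0 mV / 11.93 mV
G = 368.82

368.82


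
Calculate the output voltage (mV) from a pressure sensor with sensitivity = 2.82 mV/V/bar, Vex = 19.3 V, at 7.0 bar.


Output = sensitivity * Vex * P.
Vout = 2.82 * 19.3 * 7.0
Vout = 54.426 * 7.0
Vout = 380.98 mV

380.98 mV


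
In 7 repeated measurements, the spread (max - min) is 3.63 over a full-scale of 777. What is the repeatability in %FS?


Repeatability = (spread / full scale) * 100%.
R = (3.63 / 777) * 100
R = 0.467 %FS

0.467 %FS


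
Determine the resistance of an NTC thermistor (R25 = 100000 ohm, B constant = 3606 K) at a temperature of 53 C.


NTC thermistor equation: Rt = R25 * exp(B * (1/T - 1/T25)).
T in Kelvin: 326.15 K, T25 = 298.15 K
1/T - 1/T25 = 1/326.15 - 1/298.15 = -0.00028794
B * (1/T - 1/T25) = 3606 * -0.00028794 = -1.0383
Rt = 100000 * exp(-1.0383) = 35404.9 ohm

35404.9 ohm


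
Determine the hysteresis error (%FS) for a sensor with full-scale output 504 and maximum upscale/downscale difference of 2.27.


Hysteresis = (max difference / full scale) * 100%.
H = (2.27 / 504) * 100
H = 0.45 %FS

0.45 %FS


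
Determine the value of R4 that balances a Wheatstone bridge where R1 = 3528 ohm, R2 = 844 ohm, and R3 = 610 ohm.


At balance: R1*R4 = R2*R3, so R4 = R2*R3/R1.
R4 = 844 * 610 / 3528
R4 = 514840 / 3528
R4 = 145.93 ohm

145.93 ohm


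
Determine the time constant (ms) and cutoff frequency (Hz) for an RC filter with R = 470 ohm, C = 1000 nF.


Time constant: tau = R * C.
tau = 470 * 1.00e-06 = 0.00047 s
tau = 0.47 ms
Cutoff frequency: fc = 1 / (2*pi*R*C).
fc = 1 / (2*pi*0.00047) = 338.63 Hz

tau = 0.47 ms, fc = 338.63 Hz


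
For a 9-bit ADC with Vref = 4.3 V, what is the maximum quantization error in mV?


The maximum quantization error is +/- LSB/2.
LSB = Vref / 2^n = 4.3 / 512 = 0.00839844 V
Max error = LSB / 2 = 0.00839844 / 2 = 0.00419922 V
Max error = 4.1992 mV

4.1992 mV


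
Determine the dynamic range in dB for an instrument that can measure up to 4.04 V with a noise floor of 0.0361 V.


Dynamic range = 20 * log10(Vmax / Vnoise).
DR = 20 * log10(4.04 / 0.0361)
DR = 20 * log10(111.91)
DR = 40.98 dB

40.98 dB


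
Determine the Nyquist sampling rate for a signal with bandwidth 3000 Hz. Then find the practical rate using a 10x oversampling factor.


By Nyquist theorem, fs_min = 2 * fmax.
fs_min = 2 * 3000 = 6000 Hz
Practical rate = 10 * fs_min = 10 * 6000 = 60000 Hz

fs_min = 6000 Hz, fs_practical = 60000 Hz


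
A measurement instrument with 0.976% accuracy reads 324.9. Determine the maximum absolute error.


Absolute error = (accuracy% / 100) * reading.
Error = (0.976 / 100) * 324.9
Error = 0.00976 * 324.9
Error = 3.171

3.171


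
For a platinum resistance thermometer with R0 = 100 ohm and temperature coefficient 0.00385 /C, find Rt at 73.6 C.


The RTD equation: Rt = R0 * (1 + alpha * T).
Rt = 100 * (1 + 0.00385 * 73.6)
Rt = 100 * (1 + 0.28336)
Rt = 100 * 1.28336
Rt = 128.336 ohm

128.336 ohm


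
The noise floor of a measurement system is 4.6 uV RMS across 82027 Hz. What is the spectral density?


Noise spectral density = Vrms / sqrt(BW).
NSD = 4.6 / sqrt(82027)
NSD = 4.6 / 286.4036
NSD = 0.0161 uV/sqrt(Hz)

0.0161 uV/sqrt(Hz)


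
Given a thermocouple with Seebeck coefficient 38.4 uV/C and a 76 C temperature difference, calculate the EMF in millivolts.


The thermocouple output V = sensitivity * dT.
V = 38.4 uV/C * 76 C
V = 2918.4 uV
V = 2.918 mV

2.918 mV


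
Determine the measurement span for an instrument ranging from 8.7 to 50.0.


Span = upper range - lower range.
Span = 50.0 - (8.7)
Span = 41.3

41.3


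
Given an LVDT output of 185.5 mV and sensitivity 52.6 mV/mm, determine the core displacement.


Displacement = Vout / sensitivity.
d = 185.5 / 52.6
d = 3.527 mm

3.527 mm


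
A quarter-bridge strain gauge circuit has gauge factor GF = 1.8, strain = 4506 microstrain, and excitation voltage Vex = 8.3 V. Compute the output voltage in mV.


Quarter bridge output: Vout = (GF * epsilon * Vex) / 4.
Vout = (1.8 * 4506e-6 * 8.3) / 4
Vout = 0.06731964 / 4 V
Vout = 0.01682991 V = 16.8299 mV

16.8299 mV


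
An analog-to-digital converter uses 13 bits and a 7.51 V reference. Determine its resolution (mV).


The resolution (LSB) of an ADC is Vref / 2^n.
LSB = 7.51 / 2^13
LSB = 7.51 / 8192
LSB = 0.00091675 V = 0.91674805 mV

0.91674805 mV


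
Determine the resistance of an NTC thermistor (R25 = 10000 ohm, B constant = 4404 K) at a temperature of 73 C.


NTC thermistor equation: Rt = R25 * exp(B * (1/T - 1/T25)).
T in Kelvin: 346.15 K, T25 = 298.15 K
1/T - 1/T25 = 1/346.15 - 1/298.15 = -0.0004651
B * (1/T - 1/T25) = 4404 * -0.0004651 = -2.0483
Rt = 10000 * exp(-2.0483) = 1289.6 ohm

1289.6 ohm


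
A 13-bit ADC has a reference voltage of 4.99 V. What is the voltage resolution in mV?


The resolution (LSB) of an ADC is Vref / 2^n.
LSB = 4.99 / 2^13
LSB = 4.99 / 8192
LSB = 0.00060913 V = 0.60913086 mV

0.60913086 mV


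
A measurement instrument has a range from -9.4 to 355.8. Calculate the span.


Span = upper range - lower range.
Span = 355.8 - (-9.4)
Span = 365.2

365.2


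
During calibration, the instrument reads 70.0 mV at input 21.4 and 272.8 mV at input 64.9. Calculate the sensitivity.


Sensitivity = (y2 - y1) / (x2 - x1).
S = (272.8 - 70.0) / (64.9 - 21.4)
S = 202.8 / 43.5
S = 4.6621 mV/unit

4.6621 mV/unit


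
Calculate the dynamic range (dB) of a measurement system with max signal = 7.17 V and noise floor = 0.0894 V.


Dynamic range = 20 * log10(Vmax / Vnoise).
DR = 20 * log10(7.17 / 0.0894)
DR = 20 * log10(80.2)
DR = 38.08 dB

38.08 dB


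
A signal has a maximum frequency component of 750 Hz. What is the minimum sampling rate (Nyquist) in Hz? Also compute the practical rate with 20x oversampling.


By Nyquist theorem, fs_min = 2 * fmax.
fs_min = 2 * 750 = 1500 Hz
Practical rate = 20 * fs_min = 20 * 1500 = 30000 Hz

fs_min = 1500 Hz, fs_practical = 30000 Hz
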